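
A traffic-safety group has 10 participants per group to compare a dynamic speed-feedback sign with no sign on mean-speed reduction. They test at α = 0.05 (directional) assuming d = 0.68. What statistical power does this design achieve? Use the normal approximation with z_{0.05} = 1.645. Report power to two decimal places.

power ≈ 0.45

For two equal groups, power = Φ(d·√(n/2) − z_{α}).
d·√(n/2) = 0.68 × √(10/2) = 0.68 × 2.236 = 1.521.
z_β = 1.521 − 1.645 = -0.124.
Power = Φ(-0.124) = 0.450.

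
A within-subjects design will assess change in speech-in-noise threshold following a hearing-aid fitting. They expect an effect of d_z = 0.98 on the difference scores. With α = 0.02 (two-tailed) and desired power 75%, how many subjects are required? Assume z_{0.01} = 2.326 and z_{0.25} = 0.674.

n = 10 pairs

For a paired (one-sample on differences) test: n = ((z_{α/2} + z_β) / d)².
z_{α/2} + z_β = 2.326 + 0.674 = 3.000.
n = (3.000 / 0.98)² = 3.061² = 9.37.
Round up.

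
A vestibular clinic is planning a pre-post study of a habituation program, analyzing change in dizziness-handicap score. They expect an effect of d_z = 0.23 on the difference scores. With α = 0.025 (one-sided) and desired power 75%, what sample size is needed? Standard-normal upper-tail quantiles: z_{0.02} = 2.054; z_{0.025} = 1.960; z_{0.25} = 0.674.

n = 132 pairs

For a paired (one-sample on differences) test: n = ((z_{α} + z_β) / d)².
z_{α} + z_β = 1.960 + 0.674 = 2.634.
n = (2.634 / 0.23)² = 11.452² = 131.15.
Round up.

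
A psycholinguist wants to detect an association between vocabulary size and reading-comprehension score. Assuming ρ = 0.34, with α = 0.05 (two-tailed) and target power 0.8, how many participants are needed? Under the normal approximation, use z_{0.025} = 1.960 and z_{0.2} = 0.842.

Fisher's z: C = ½·ln((1+r)/(1−r)) = ½·ln(2.0303) = 0.3541.
n = ((z_{α/2} + z_β)/C)² + 3.
(1.960 + 0.842) / 0.3541 = 2.802 / 0.3541 = 7.913.
n = 7.913² + 3 = 62.62 + 3 = 65.6.
Round up.

n = 66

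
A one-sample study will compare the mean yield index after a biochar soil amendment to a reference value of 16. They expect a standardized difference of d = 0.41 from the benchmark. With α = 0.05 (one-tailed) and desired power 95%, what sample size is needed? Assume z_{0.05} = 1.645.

n = 65

For a one-sample test: n = ((z_{α} + z_β) / d)².
z_{α} + z_β = 1.645 + 1.645 = 3.290.
n = (3.290 / 0.41)² = 8.024² = 64.39.
Round up.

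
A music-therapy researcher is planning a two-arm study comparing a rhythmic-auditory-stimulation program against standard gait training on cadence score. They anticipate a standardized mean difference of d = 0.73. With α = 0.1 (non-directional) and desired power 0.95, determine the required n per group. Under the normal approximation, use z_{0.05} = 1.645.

For two independent groups with equal n: n = 2·((z_{α/2} + z_β) / d)².
z_{α/2} + z_β = 1.645 + 1.645 = 3.290.
n = 2 × (3.290 / 0.73)² = 2 × 4.507² = 2 × 20.31 = 40.6.
Round up to the next whole participant.

n = 41 per group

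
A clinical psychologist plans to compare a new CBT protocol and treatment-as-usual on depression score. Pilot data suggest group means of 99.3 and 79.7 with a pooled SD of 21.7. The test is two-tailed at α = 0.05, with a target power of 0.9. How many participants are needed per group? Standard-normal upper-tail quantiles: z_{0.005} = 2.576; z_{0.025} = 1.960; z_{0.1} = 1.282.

Cohen's d = |M₁ − M₂| / SD_pooled = |99.3 − 79.7| / 21.7 = 19.6 / 21.7 = 0.903.
For two independent groups with equal n: n = 2·((z_{α/2} + z_β) / d)².
z_{α/2} + z_β = 1.960 + 1.282 = 3.242.
n = 2 × (3.242 / 0.903)² = 2 × 3.590² = 2 × 12.89 = 25.8.
Round up to the next whole participant.

n = 26 per group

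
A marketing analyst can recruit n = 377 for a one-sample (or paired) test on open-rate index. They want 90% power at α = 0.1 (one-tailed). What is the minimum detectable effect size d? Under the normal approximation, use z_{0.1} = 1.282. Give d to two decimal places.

d_min ≈ 0.13

For a single sample (or paired design) of n = 377: d_min = (z_{α} + z_β)/√n.
z-sum = 1.282 + 1.282 = 2.564.
d_min = 2.564 / √377 = 2.564 / 19.416 = 0.132.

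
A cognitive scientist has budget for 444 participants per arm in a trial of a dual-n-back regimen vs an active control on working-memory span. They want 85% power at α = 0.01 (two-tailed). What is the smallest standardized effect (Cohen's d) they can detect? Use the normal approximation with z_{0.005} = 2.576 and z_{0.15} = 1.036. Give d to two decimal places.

d_min ≈ 0.24

For two independent groups of n = 444 each: d_min = (z_{α/2} + z_β)·√(2/n).
z-sum = 2.576 + 1.036 = 3.612.
d_min = 3.612 × √(2/444) = 3.612 × 0.0671 = 0.242.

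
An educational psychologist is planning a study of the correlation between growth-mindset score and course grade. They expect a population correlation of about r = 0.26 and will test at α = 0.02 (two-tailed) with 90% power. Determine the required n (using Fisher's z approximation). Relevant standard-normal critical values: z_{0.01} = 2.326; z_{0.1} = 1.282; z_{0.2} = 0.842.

n = 187

Fisher's z: C = ½·ln((1+r)/(1−r)) = ½·ln(1.7027) = 0.2661.
n = ((z_{α/2} + z_β)/C)² + 3.
(2.326 + 1.282) / 0.2661 = 3.608 / 0.2661 = 13.559.
n = 13.559² + 3 = 183.84 + 3 = 186.8.
Round up.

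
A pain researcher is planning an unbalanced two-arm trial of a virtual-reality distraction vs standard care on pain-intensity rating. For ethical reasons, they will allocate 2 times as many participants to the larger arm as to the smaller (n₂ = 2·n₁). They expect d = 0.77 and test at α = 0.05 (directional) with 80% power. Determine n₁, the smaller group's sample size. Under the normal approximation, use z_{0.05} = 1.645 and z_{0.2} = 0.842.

With allocation ratio k = n₂/n₁ = 2, Var(x̄₁−x̄₂) = σ²(1/n₁ + 1/(k·n₁)) = σ²·(k+1)/(k·n₁).
So n₁ = (1 + 1/k)·((z_{α} + z_β)/d)² = 1.500 × (2.487/0.77)².
n₁ = 1.500 × 10.43 = 15.6.
Round up: n₁ = 16, giving n₂ = 2 × 16 = 32.

n₁ = 16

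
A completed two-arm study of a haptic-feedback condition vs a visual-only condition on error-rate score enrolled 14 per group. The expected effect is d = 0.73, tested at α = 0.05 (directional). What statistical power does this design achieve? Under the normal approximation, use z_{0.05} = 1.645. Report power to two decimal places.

For two equal groups, power = Φ(d·√(n/2) − z_{α}).
d·√(n/2) = 0.73 × √(14/2) = 0.73 × 2.646 = 1.931.
z_β = 1.931 − 1.645 = 0.286.
Power = Φ(0.286) = 0.613.

power ≈ 0.61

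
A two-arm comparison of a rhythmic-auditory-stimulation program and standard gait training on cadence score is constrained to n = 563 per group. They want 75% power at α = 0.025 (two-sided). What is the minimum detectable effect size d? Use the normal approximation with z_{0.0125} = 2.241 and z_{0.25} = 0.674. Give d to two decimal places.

For two independent groups of n = 563 each: d_min = (z_{α/2} + z_β)·√(2/n).
z-sum = 2.241 + 0.674 = 2.915.
d_min = 2.915 × √(2/563) = 2.915 × 0.0596 = 0.174.

d_min ≈ 0.17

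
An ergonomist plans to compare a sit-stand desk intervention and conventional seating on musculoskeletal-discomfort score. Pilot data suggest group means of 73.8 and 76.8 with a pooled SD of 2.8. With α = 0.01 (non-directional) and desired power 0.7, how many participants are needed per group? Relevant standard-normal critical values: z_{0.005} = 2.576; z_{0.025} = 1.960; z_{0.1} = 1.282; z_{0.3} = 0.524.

n = 17 per group

Cohen's d = |M₁ − M₂| / SD_pooled = |73.8 − 76.8| / 2.8 = 3.0 / 2.8 = 1.071.
For two independent groups with equal n: n = 2·((z_{α/2} + z_β) / d)².
z_{α/2} + z_β = 2.576 + 0.524 = 3.100.
n = 2 × (3.100 / 1.071)² = 2 × 2.894² = 2 × 8.38 = 16.8.
Round up to the next whole participant.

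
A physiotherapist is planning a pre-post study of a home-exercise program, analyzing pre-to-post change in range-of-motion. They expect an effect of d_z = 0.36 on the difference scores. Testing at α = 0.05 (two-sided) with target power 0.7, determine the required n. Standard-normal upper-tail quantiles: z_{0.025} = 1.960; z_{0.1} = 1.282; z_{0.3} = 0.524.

For a paired (one-sample on differences) test: n = ((z_{α/2} + z_β) / d)².
z_{α/2} + z_β = 1.960 + 0.524 = 2.484.
n = (2.484 / 0.36)² = 6.900² = 47.61.
Round up.

n = 48 pairs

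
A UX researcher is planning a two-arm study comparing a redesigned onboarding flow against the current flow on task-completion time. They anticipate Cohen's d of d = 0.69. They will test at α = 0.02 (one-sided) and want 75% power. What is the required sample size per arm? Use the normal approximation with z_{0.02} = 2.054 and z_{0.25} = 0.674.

n = 32 per group

For two independent groups with equal n: n = 2·((z_{α} + z_β) / d)².
z_{α} + z_β = 2.054 + 0.674 = 2.728.
n = 2 × (2.728 / 0.69)² = 2 × 3.954² = 2 × 15.63 = 31.3.
Round up to the next whole participant.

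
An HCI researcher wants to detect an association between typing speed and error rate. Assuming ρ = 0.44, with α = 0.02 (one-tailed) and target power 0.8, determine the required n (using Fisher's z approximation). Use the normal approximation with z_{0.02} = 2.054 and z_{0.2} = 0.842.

n = 41

Fisher's z: C = ½·ln((1+r)/(1−r)) = ½·ln(2.5714) = 0.4722.
n = ((z_{α} + z_β)/C)² + 3.
(2.054 + 0.842) / 0.4722 = 2.896 / 0.4722 = 6.133.
n = 6.133² + 3 = 37.61 + 3 = 40.6.
Round up.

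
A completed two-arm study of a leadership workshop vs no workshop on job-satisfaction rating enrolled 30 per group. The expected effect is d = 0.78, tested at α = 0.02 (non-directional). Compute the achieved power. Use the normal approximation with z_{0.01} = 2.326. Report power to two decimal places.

power ≈ 0.76

For two equal groups, power = Φ(d·√(n/2) − z_{α/2}).
d·√(n/2) = 0.78 × √(30/2) = 0.78 × 3.873 = 3.021.
z_β = 3.021 − 2.326 = 0.695.
Power = Φ(0.695) = 0.756.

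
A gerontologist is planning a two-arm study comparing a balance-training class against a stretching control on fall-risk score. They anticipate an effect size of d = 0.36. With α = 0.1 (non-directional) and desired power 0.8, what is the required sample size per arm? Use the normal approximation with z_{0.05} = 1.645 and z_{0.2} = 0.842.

n = 96 per group

For two independent groups with equal n: n = 2·((z_{α/2} + z_β) / d)².
z_{α/2} + z_β = 1.645 + 0.842 = 2.487.
n = 2 × (2.487 / 0.36)² = 2 × 6.908² = 2 × 47.73 = 95.5.
Round up to the next whole participant.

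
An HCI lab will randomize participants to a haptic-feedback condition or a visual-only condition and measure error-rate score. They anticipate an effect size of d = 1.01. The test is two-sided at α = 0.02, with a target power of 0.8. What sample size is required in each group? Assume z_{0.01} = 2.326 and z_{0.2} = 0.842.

n = 20 per group

For two independent groups with equal n: n = 2·((z_{α/2} + z_β) / d)².
z_{α/2} + z_β = 2.326 + 0.842 = 3.168.
n = 2 × (3.168 / 1.01)² = 2 × 3.137² = 2 × 9.84 = 19.7.
Round up to the next whole participant.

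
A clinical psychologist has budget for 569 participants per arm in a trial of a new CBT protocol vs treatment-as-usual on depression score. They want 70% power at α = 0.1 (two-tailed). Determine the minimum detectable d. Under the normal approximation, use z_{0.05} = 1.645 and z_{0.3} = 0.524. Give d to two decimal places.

d_min ≈ 0.13

For two independent groups of n = 569 each: d_min = (z_{α/2} + z_β)·√(2/n).
z-sum = 1.645 + 0.524 = 2.169.
d_min = 2.169 × √(2/569) = 2.169 × 0.0593 = 0.129.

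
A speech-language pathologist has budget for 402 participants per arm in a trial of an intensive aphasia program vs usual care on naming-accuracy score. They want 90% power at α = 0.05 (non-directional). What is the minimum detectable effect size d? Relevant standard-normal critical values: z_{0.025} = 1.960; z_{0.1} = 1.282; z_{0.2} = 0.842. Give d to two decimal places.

For two independent groups of n = 402 each: d_min = (z_{α/2} + z_β)·√(2/n).
z-sum = 1.960 + 1.282 = 3.242.
d_min = 3.242 × √(2/402) = 3.242 × 0.0705 = 0.229.

d_min ≈ 0.23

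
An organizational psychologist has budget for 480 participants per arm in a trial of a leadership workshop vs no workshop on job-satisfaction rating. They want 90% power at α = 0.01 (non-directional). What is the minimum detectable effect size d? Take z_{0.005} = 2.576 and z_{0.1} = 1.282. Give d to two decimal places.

d_min ≈ 0.25

For two independent groups of n = 480 each: d_min = (z_{α/2} + z_β)·√(2/n).
z-sum = 2.576 + 1.282 = 3.858.
d_min = 3.858 × √(2/480) = 3.858 × 0.0645 = 0.249.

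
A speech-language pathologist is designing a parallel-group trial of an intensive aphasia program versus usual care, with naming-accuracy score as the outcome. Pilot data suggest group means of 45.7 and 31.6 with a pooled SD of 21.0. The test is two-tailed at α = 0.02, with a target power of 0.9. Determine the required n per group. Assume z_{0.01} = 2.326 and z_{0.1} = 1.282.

n = 58 per group

Cohen's d = |M₁ − M₂| / SD_pooled = |45.7 − 31.6| / 21.0 = 14.1 / 21.0 = 0.671.
For two independent groups with equal n: n = 2·((z_{α/2} + z_β) / d)².
z_{α/2} + z_β = 2.326 + 1.282 = 3.608.
n = 2 × (3.608 / 0.671)² = 2 × 5.377² = 2 × 28.91 = 57.8.
Round up to the next whole participant.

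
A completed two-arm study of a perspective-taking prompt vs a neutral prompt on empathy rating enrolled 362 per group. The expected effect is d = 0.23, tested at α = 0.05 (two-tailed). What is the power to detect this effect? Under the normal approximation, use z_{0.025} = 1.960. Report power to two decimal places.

For two equal groups, power = Φ(d·√(n/2) − z_{α/2}).
d·√(n/2) = 0.23 × √(362/2) = 0.23 × 13.454 = 3.094.
z_β = 3.094 − 1.960 = 1.134.
Power = Φ(1.134) = 0.872.

power ≈ 0.87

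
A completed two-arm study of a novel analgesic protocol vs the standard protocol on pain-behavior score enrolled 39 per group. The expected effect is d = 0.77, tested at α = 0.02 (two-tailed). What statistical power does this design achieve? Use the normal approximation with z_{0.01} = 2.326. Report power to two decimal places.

For two equal groups, power = Φ(d·√(n/2) − z_{α/2}).
d·√(n/2) = 0.77 × √(39/2) = 0.77 × 4.416 = 3.400.
z_β = 3.400 − 2.326 = 1.074.
Power = Φ(1.074) = 0.859.

power ≈ 0.86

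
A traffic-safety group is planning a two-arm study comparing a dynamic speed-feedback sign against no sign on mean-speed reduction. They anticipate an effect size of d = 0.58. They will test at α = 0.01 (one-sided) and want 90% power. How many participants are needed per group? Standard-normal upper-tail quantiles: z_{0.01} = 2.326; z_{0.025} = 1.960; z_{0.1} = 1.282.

For two independent groups with equal n: n = 2·((z_{α} + z_β) / d)².
z_{α} + z_β = 2.326 + 1.282 = 3.608.
n = 2 × (3.608 / 0.58)² = 2 × 6.221² = 2 × 38.70 = 77.4.
Round up to the next whole participant.

n = 78 per group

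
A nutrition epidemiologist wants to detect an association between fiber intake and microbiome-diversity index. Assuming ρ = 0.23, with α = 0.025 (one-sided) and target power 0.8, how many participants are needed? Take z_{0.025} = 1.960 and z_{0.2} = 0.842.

Fisher's z: C = ½·ln((1+r)/(1−r)) = ½·ln(1.5974) = 0.2342.
n = ((z_{α} + z_β)/C)² + 3.
(1.960 + 0.842) / 0.2342 = 2.802 / 0.2342 = 11.964.
n = 11.964² + 3 = 143.14 + 3 = 146.1.
Round up.

n = 147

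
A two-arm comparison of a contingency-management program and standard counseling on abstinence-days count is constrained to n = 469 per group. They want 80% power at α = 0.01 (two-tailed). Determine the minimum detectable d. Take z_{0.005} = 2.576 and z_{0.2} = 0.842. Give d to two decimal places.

For two independent groups of n = 469 each: d_min = (z_{α/2} + z_β)·√(2/n).
z-sum = 2.576 + 0.842 = 3.418.
d_min = 3.418 × √(2/469) = 3.418 × 0.0653 = 0.223.

d_min ≈ 0.22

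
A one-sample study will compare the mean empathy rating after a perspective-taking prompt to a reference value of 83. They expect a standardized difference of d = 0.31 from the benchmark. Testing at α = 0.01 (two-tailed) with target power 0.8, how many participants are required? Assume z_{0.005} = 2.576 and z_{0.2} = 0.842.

n = 122

For a one-sample test: n = ((z_{α/2} + z_β) / d)².
z_{α/2} + z_β = 2.576 + 0.842 = 3.418.
n = (3.418 / 0.31)² = 11.026² = 121.57.
Round up.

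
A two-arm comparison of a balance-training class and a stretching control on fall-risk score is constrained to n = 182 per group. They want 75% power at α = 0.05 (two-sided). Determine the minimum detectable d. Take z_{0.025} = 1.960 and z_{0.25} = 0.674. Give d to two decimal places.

d_min ≈ 0.28

For two independent groups of n = 182 each: d_min = (z_{α/2} + z_β)·√(2/n).
z-sum = 1.960 + 0.674 = 2.634.
d_min = 2.634 × √(2/182) = 2.634 × 0.1048 = 0.276.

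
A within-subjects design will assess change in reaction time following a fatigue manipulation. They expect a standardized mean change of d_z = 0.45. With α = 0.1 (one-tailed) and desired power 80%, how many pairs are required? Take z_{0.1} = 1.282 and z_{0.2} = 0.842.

n = 23 pairs

For a paired (one-sample on differences) test: n = ((z_{α} + z_β) / d)².
z_{α} + z_β = 1.282 + 0.842 = 2.124.
n = (2.124 / 0.45)² = 4.720² = 22.28.
Round up.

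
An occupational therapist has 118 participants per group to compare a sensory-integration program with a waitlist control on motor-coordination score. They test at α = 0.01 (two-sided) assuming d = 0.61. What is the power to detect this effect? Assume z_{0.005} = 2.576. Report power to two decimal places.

power ≈ 0.98

For two equal groups, power = Φ(d·√(n/2) − z_{α/2}).
d·√(n/2) = 0.61 × √(118/2) = 0.61 × 7.681 = 4.685.
z_β = 4.685 − 2.576 = 2.109.
Power = Φ(2.109) = 0.983.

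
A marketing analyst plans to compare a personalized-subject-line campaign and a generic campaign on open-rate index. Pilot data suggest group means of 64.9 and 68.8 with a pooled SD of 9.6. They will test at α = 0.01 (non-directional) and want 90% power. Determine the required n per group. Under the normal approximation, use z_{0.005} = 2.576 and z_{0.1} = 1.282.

Cohen's d = |M₁ − M₂| / SD_pooled = |64.9 − 68.8| / 9.6 = 3.9 / 9.6 = 0.406.
For two independent groups with equal n: n = 2·((z_{α/2} + z_β) / d)².
z_{α/2} + z_β = 2.576 + 1.282 = 3.858.
n = 2 × (3.858 / 0.406)² = 2 × 9.502² = 2 × 90.30 = 180.6.
Round up to the next whole participant.

n = 181 per group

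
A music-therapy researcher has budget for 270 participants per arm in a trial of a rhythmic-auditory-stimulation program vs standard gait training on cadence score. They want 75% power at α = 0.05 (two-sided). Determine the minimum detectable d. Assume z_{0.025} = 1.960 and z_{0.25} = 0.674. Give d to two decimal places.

For two independent groups of n = 270 each: d_min = (z_{α/2} + z_β)·√(2/n).
z-sum = 1.960 + 0.674 = 2.634.
d_min = 2.634 × √(2/270) = 2.634 × 0.0861 = 0.227.

d_min ≈ 0.23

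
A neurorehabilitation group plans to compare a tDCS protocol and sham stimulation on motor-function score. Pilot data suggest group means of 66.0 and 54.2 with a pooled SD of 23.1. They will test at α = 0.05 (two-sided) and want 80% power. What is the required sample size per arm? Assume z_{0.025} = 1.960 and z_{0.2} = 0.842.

n = 61 per group

Cohen's d = |M₁ − M₂| / SD_pooled = |66.0 − 54.2| / 23.1 = 11.8 / 23.1 = 0.511.
For two independent groups with equal n: n = 2·((z_{α/2} + z_β) / d)².
z_{α/2} + z_β = 1.960 + 0.842 = 2.802.
n = 2 × (2.802 / 0.511)² = 2 × 5.483² = 2 × 30.07 = 60.1.
Round up to the next whole participant.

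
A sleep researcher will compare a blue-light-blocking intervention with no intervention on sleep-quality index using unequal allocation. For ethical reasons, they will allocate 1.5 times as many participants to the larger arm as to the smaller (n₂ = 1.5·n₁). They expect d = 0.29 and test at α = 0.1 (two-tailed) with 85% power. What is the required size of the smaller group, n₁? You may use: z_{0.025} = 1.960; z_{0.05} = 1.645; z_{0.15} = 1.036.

With allocation ratio k = n₂/n₁ = 1.5, Var(x̄₁−x̄₂) = σ²(1/n₁ + 1/(k·n₁)) = σ²·(k+1)/(k·n₁).
So n₁ = (1 + 1/k)·((z_{α/2} + z_β)/d)² = 1.667 × (2.681/0.29)².
n₁ = 1.667 × 85.47 = 142.4.
Round up: n₁ = 143, giving n₂ = ⌈1.5 × 143⌉ = ⌈214.5⌉ = 215.

n₁ = 143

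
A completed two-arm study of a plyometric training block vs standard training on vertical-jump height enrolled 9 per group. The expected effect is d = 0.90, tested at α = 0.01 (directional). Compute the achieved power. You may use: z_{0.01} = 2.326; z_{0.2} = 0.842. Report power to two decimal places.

For two equal groups, power = Φ(d·√(n/2) − z_{α}).
d·√(n/2) = 0.90 × √(9/2) = 0.90 × 2.121 = 1.909.
z_β = 1.909 − 2.326 = -0.417.
Power = Φ(-0.417) = 0.338.

power ≈ 0.34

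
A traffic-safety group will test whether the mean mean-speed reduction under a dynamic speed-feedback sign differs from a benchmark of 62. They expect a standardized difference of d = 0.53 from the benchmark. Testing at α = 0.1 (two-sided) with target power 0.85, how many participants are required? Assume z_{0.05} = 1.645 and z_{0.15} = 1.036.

n = 26

For a one-sample test: n = ((z_{α/2} + z_β) / d)².
z_{α/2} + z_β = 1.645 + 1.036 = 2.681.
n = (2.681 / 0.53)² = 5.058² = 25.59.
Round up.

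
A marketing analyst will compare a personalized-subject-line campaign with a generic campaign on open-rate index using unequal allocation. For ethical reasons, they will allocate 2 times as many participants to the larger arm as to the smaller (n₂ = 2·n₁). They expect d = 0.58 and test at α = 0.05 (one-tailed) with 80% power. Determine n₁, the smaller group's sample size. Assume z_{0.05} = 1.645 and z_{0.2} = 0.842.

With allocation ratio k = n₂/n₁ = 2, Var(x̄₁−x̄₂) = σ²(1/n₁ + 1/(k·n₁)) = σ²·(k+1)/(k·n₁).
So n₁ = (1 + 1/k)·((z_{α} + z_β)/d)² = 1.500 × (2.487/0.58)².
n₁ = 1.500 × 18.39 = 27.6.
Round up: n₁ = 28, giving n₂ = 2 × 28 = 56.

n₁ = 28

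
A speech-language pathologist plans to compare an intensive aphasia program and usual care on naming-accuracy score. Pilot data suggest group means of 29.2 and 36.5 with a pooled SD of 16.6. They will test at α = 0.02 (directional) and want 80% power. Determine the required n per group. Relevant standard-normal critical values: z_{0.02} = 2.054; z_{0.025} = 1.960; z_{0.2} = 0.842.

Cohen's d = |M₁ − M₂| / SD_pooled = |29.2 − 36.5| / 16.6 = 7.3 / 16.6 = 0.440.
For two independent groups with equal n: n = 2·((z_{α} + z_β) / d)².
z_{α} + z_β = 2.054 + 0.842 = 2.896.
n = 2 × (2.896 / 0.440)² = 2 × 6.582² = 2 × 43.32 = 86.6.
Round up to the next whole participant.

n = 87 per group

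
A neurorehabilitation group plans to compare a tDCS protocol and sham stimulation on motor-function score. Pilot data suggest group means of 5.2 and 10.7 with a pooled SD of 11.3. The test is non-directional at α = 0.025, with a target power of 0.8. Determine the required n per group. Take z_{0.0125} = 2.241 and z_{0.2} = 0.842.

Cohen's d = |M₁ − M₂| / SD_pooled = |5.2 − 10.7| / 11.3 = 5.5 / 11.3 = 0.487.
For two independent groups with equal n: n = 2·((z_{α/2} + z_β) / d)².
z_{α/2} + z_β = 2.241 + 0.842 = 3.083.
n = 2 × (3.083 / 0.487)² = 2 × 6.331² = 2 × 40.08 = 80.2.
Round up to the next whole participant.

n = 81 per group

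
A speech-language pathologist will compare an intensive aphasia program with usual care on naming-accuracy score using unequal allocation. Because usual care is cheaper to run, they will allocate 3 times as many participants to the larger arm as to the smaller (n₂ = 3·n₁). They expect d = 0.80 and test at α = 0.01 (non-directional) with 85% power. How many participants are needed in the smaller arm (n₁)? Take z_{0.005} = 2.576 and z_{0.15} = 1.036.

With allocation ratio k = n₂/n₁ = 3, Var(x̄₁−x̄₂) = σ²(1/n₁ + 1/(k·n₁)) = σ²·(k+1)/(k·n₁).
So n₁ = (1 + 1/k)·((z_{α/2} + z_β)/d)² = 1.333 × (3.612/0.80)².
n₁ = 1.333 × 20.39 = 27.2.
Round up: n₁ = 28, giving n₂ = 3 × 28 = 84.

n₁ = 28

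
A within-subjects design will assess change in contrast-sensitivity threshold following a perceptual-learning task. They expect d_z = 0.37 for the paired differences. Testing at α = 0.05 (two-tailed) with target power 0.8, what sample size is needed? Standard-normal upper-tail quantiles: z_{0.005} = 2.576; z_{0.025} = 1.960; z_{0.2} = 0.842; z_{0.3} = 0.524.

For a paired (one-sample on differences) test: n = ((z_{α/2} + z_β) / d)².
z_{α/2} + z_β = 1.960 + 0.842 = 2.802.
n = (2.802 / 0.37)² = 7.573² = 57.35.
Round up.

n = 58 pairs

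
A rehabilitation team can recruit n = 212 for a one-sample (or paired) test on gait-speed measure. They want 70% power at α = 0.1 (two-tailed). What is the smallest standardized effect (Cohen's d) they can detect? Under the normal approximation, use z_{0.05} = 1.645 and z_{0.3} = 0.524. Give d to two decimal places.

d_min ≈ 0.15

For a single sample (or paired design) of n = 212: d_min = (z_{α/2} + z_β)/√n.
z-sum = 1.645 + 0.524 = 2.169.
d_min = 2.169 / √212 = 2.169 / 14.560 = 0.149.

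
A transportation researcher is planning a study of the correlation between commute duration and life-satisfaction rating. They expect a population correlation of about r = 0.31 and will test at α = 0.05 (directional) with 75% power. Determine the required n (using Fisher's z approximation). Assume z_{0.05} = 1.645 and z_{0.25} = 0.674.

Fisher's z: C = ½·ln((1+r)/(1−r)) = ½·ln(1.8986) = 0.3205.
n = ((z_{α} + z_β)/C)² + 3.
(1.645 + 0.674) / 0.3205 = 2.319 / 0.3205 = 7.236.
n = 7.236² + 3 = 52.35 + 3 = 55.4.
Round up.

n = 56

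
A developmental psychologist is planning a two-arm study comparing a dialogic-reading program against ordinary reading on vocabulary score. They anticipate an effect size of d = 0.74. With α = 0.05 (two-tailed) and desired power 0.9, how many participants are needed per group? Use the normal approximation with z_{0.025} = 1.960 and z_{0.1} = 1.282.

For two independent groups with equal n: n = 2·((z_{α/2} + z_β) / d)².
z_{α/2} + z_β = 1.960 + 1.282 = 3.242.
n = 2 × (3.242 / 0.74)² = 2 × 4.381² = 2 × 19.19 = 38.4.
Round up to the next whole participant.

n = 39 per group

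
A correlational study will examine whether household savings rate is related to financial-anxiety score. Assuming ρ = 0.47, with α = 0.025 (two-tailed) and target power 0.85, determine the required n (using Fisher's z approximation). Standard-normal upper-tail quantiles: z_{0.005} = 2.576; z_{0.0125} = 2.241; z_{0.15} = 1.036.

n = 45

Fisher's z: C = ½·ln((1+r)/(1−r)) = ½·ln(2.7736) = 0.5101.
n = ((z_{α/2} + z_β)/C)² + 3.
(2.241 + 1.036) / 0.5101 = 3.277 / 0.5101 = 6.424.
n = 6.424² + 3 = 41.27 + 3 = 44.3.
Round up.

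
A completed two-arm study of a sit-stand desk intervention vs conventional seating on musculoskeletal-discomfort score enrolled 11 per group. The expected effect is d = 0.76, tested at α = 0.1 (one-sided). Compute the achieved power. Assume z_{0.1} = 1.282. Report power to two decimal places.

For two equal groups, power = Φ(d·√(n/2) − z_{α}).
d·√(n/2) = 0.76 × √(11/2) = 0.76 × 2.345 = 1.782.
z_β = 1.782 − 1.282 = 0.500.
Power = Φ(0.500) = 0.692.

power ≈ 0.69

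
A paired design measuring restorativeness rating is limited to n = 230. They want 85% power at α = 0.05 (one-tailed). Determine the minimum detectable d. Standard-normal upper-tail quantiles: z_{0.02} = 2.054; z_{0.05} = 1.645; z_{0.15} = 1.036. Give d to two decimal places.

For a single sample (or paired design) of n = 230: d_min = (z_{α} + z_β)/√n.
z-sum = 1.645 + 1.036 = 2.681.
d_min = 2.681 / √230 = 2.681 / 15.166 = 0.177.

d_min ≈ 0.18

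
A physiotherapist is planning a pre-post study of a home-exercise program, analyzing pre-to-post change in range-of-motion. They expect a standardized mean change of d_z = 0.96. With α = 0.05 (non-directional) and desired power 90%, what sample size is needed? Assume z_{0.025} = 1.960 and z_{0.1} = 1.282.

For a paired (one-sample on differences) test: n = ((z_{α/2} + z_β) / d)².
z_{α/2} + z_β = 1.960 + 1.282 = 3.242.
n = (3.242 / 0.96)² = 3.377² = 11.40.
Round up.

n = 12 pairs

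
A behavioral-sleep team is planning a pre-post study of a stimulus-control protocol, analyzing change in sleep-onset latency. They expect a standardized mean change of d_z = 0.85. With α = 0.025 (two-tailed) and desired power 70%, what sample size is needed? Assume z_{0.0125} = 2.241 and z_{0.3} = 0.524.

n = 11 pairs

For a paired (one-sample on differences) test: n = ((z_{α/2} + z_β) / d)².
z_{α/2} + z_β = 2.241 + 0.524 = 2.765.
n = (2.765 / 0.85)² = 3.253² = 10.58.
Round up.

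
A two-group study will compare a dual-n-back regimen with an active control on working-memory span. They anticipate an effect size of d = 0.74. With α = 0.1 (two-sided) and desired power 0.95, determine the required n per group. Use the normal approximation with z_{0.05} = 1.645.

For two independent groups with equal n: n = 2·((z_{α/2} + z_β) / d)².
z_{α/2} + z_β = 1.645 + 1.645 = 3.290.
n = 2 × (3.290 / 0.74)² = 2 × 4.446² = 2 × 19.77 = 39.5.
Round up to the next whole participant.

n = 40 per group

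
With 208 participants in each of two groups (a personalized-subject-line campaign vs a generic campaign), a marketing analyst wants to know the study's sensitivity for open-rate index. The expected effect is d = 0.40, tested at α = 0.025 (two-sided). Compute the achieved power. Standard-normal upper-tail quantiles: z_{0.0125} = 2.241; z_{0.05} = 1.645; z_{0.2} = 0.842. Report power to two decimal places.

For two equal groups, power = Φ(d·√(n/2) − z_{α/2}).
d·√(n/2) = 0.40 × √(208/2) = 0.40 × 10.198 = 4.079.
z_β = 4.079 − 2.241 = 1.838.
Power = Φ(1.838) = 0.967.

power ≈ 0.97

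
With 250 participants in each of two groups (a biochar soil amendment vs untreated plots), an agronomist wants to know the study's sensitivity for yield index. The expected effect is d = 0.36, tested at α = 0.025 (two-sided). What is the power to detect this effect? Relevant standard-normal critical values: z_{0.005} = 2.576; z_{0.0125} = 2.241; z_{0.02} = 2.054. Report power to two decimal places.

For two equal groups, power = Φ(d·√(n/2) − z_{α/2}).
d·√(n/2) = 0.36 × √(250/2) = 0.36 × 11.180 = 4.025.
z_β = 4.025 − 2.241 = 1.784.
Power = Φ(1.784) = 0.963.

power ≈ 0.96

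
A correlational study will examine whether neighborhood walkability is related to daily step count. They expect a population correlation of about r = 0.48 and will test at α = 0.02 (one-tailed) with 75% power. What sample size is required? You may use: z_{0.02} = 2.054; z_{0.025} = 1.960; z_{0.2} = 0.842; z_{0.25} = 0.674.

Fisher's z: C = ½·ln((1+r)/(1−r)) = ½·ln(2.8462) = 0.5230.
n = ((z_{α} + z_β)/C)² + 3.
(2.054 + 0.674) / 0.5230 = 2.728 / 0.5230 = 5.216.
n = 5.216² + 3 = 27.21 + 3 = 30.2.
Round up.

n = 31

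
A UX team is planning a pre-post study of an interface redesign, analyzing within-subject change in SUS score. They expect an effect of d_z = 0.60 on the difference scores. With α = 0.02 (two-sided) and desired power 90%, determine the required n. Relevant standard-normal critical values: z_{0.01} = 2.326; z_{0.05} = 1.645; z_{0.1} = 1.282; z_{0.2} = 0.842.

n = 37 pairs

For a paired (one-sample on differences) test: n = ((z_{α/2} + z_β) / d)².
z_{α/2} + z_β = 2.326 + 1.282 = 3.608.
n = (3.608 / 0.60)² = 6.013² = 36.16.
Round up.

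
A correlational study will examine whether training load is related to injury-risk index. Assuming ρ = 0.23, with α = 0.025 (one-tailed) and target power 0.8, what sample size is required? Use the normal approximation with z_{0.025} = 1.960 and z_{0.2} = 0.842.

n = 147

Fisher's z: C = ½·ln((1+r)/(1−r)) = ½·ln(1.5974) = 0.2342.
n = ((z_{α} + z_β)/C)² + 3.
(1.960 + 0.842) / 0.2342 = 2.802 / 0.2342 = 11.964.
n = 11.964² + 3 = 143.14 + 3 = 146.1.
Round up.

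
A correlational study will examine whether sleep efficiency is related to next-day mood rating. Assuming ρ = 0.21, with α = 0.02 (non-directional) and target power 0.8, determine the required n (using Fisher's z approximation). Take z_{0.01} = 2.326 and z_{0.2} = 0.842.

n = 224

Fisher's z: C = ½·ln((1+r)/(1−r)) = ½·ln(1.5316) = 0.2132.
n = ((z_{α/2} + z_β)/C)² + 3.
(2.326 + 0.842) / 0.2132 = 3.168 / 0.2132 = 14.859.
n = 14.859² + 3 = 220.80 + 3 = 223.8.
Round up.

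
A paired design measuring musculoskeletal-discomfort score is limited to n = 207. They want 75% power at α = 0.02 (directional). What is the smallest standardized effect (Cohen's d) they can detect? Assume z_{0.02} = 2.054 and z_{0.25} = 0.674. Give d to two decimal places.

d_min ≈ 0.19

For a single sample (or paired design) of n = 207: d_min = (z_{α} + z_β)/√n.
z-sum = 2.054 + 0.674 = 2.728.
d_min = 2.728 / √207 = 2.728 / 14.387 = 0.190.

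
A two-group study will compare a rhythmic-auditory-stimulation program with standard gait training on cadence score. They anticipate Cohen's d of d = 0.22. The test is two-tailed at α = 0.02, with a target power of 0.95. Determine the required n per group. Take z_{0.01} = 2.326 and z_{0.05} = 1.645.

For two independent groups with equal n: n = 2·((z_{α/2} + z_β) / d)².
z_{α/2} + z_β = 2.326 + 1.645 = 3.971.
n = 2 × (3.971 / 0.22)² = 2 × 18.050² = 2 × 325.80 = 651.6.
Round up to the next whole participant.

n = 652 per group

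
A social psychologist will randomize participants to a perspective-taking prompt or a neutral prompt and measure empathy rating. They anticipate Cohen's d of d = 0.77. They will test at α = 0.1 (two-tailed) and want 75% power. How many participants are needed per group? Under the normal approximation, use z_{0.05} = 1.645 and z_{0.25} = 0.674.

For two independent groups with equal n: n = 2·((z_{α/2} + z_β) / d)².
z_{α/2} + z_β = 1.645 + 0.674 = 2.319.
n = 2 × (2.319 / 0.77)² = 2 × 3.012² = 2 × 9.07 = 18.1.
Round up to the next whole participant.

n = 19 per group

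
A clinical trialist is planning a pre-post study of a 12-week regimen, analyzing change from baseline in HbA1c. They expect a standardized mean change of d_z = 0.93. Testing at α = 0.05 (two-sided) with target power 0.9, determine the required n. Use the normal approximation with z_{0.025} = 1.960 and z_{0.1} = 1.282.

n = 13 pairs

For a paired (one-sample on differences) test: n = ((z_{α/2} + z_β) / d)².
z_{α/2} + z_β = 1.960 + 1.282 = 3.242.
n = (3.242 / 0.93)² = 3.486² = 12.15.
Round up.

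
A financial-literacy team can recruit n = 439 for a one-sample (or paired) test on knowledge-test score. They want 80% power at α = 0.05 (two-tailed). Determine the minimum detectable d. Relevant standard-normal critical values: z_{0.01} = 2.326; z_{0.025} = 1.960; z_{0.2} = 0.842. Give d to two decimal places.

For a single sample (or paired design) of n = 439: d_min = (z_{α/2} + z_β)/√n.
z-sum = 1.960 + 0.842 = 2.802.
d_min = 2.802 / √439 = 2.802 / 20.952 = 0.134.

d_min ≈ 0.13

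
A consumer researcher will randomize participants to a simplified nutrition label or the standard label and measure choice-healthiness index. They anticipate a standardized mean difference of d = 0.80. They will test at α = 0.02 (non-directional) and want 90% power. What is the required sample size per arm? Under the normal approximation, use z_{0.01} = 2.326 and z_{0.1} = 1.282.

n = 41 per group

For two independent groups with equal n: n = 2·((z_{α/2} + z_β) / d)².
z_{α/2} + z_β = 2.326 + 1.282 = 3.608.
n = 2 × (3.608 / 0.80)² = 2 × 4.510² = 2 × 20.34 = 40.7.
Round up to the next whole participant.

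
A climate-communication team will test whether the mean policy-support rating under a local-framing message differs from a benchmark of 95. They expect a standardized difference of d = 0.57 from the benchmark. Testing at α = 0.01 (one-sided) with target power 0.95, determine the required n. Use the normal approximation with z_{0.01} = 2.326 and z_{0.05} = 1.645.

For a one-sample test: n = ((z_{α} + z_β) / d)².
z_{α} + z_β = 2.326 + 1.645 = 3.971.
n = (3.971 / 0.57)² = 6.967² = 48.53.
Round up.

n = 49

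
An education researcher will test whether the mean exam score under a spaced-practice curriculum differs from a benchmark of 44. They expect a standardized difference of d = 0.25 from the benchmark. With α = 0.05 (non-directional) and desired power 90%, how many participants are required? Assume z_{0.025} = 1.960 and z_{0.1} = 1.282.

For a one-sample test: n = ((z_{α/2} + z_β) / d)².
z_{α/2} + z_β = 1.960 + 1.282 = 3.242.
n = (3.242 / 0.25)² = 12.968² = 168.17.
Round up.

n = 169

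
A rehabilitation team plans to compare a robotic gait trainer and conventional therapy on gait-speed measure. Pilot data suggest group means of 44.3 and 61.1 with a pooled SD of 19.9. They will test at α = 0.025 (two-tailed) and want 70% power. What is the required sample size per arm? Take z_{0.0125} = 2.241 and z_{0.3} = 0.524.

n = 22 per group

Cohen's d = |M₁ − M₂| / SD_pooled = |44.3 − 61.1| / 19.9 = 16.8 / 19.9 = 0.844.
For two independent groups with equal n: n = 2·((z_{α/2} + z_β) / d)².
z_{α/2} + z_β = 2.241 + 0.524 = 2.765.
n = 2 × (2.765 / 0.844)² = 2 × 3.276² = 2 × 10.73 = 21.5.
Round up to the next whole participant.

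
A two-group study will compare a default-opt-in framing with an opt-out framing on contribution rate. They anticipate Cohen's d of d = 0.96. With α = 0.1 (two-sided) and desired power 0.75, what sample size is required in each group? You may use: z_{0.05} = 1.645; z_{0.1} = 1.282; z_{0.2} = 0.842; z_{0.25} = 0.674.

n = 12 per group

For two independent groups with equal n: n = 2·((z_{α/2} + z_β) / d)².
z_{α/2} + z_β = 1.645 + 0.674 = 2.319.
n = 2 × (2.319 / 0.96)² = 2 × 2.416² = 2 × 5.84 = 11.7.
Round up to the next whole participant.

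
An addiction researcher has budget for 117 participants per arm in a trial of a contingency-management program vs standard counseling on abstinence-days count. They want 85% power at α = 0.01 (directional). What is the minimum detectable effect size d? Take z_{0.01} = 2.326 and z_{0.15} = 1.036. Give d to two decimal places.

d_min ≈ 0.44

For two independent groups of n = 117 each: d_min = (z_{α} + z_β)·√(2/n).
z-sum = 2.326 + 1.036 = 3.362.
d_min = 3.362 × √(2/117) = 3.362 × 0.1307 = 0.440.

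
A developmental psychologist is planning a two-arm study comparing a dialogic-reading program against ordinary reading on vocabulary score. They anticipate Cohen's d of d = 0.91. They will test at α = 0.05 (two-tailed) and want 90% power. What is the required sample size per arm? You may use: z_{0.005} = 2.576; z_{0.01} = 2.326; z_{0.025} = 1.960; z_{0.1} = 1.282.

n = 26 per group

For two independent groups with equal n: n = 2·((z_{α/2} + z_β) / d)².
z_{α/2} + z_β = 1.960 + 1.282 = 3.242.
n = 2 × (3.242 / 0.91)² = 2 × 3.563² = 2 × 12.69 = 25.4.
Round up to the next whole participant.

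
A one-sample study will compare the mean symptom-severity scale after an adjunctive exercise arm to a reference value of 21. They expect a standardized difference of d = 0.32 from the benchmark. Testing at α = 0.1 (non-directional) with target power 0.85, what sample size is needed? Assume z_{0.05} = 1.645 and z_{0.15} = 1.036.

For a one-sample test: n = ((z_{α/2} + z_β) / d)².
z_{α/2} + z_β = 1.645 + 1.036 = 2.681.
n = (2.681 / 0.32)² = 8.378² = 70.19.
Round up.

n = 71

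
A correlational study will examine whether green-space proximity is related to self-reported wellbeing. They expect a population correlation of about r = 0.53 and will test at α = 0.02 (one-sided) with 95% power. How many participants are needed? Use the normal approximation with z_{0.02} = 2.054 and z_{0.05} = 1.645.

n = 43

Fisher's z: C = ½·ln((1+r)/(1−r)) = ½·ln(3.2553) = 0.5901.
n = ((z_{α} + z_β)/C)² + 3.
(2.054 + 1.645) / 0.5901 = 3.699 / 0.5901 = 6.268.
n = 6.268² + 3 = 39.29 + 3 = 42.3.
Round up.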